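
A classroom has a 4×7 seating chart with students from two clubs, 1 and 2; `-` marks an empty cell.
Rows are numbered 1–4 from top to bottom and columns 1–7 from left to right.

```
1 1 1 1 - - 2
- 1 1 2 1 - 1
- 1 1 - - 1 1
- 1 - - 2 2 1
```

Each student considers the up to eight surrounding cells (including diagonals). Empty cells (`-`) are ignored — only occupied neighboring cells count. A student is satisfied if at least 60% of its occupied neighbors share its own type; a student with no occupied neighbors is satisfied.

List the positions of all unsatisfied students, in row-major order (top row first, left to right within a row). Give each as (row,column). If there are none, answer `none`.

(1,7), (2,4), (4,5), (4,6)

(1,1)1 2/2 satisfied
(1,2)1 4/4 satisfied
(1,3)1 4/5 satisfied
(1,4)1 3/4 satisfied
(1,7)2 0/1 not
(2,2)1 6/6 satisfied
(2,3)1 6/7 satisfied
(2,4)2 0/5 not
(2,5)1 2/3 satisfied
(2,7)1 2/3 satisfied
(3,2)1 4/4 satisfied
(3,3)1 4/5 satisfied
(3,6)1 4/6 satisfied
(3,7)1 3/4 satisfied
(4,2)1 2/2 satisfied
(4,5)2 1/2 not
(4,6)2 1/4 not
(4,7)1 2/3 satisfied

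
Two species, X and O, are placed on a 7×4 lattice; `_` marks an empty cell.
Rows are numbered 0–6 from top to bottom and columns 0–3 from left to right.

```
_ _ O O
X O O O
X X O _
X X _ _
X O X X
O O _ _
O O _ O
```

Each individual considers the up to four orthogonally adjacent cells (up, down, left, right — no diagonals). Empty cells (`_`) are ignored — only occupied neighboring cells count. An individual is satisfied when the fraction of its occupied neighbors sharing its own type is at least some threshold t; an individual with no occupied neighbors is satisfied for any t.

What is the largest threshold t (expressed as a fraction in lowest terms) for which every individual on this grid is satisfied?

Row 0: (0,2)O 2/2 · (0,3)O 2/2
Row 1: (1,0)X 1/2 · (1,1)O 1/3 · (1,2)O 4/4 · (1,3)O 2/2
Row 2: (2,0)X 3/3 · (2,1)X 2/4 · (2,2)O 1/2
Row 3: (3,0)X 3/3 · (3,1)X 2/3
Row 4: (4,0)X 1/3 · (4,1)O 1/4 · (4,2)X 1/2 · (4,3)X 1/1
Row 5: (5,0)O 2/3 · (5,1)O 3/3
Row 6: (6,0)O 2/2 · (6,1)O 2/2 · (6,3)O — no occupied neighbors
The smallest same-type fraction is 1/4 at (4,1), which reduces to 1/4. Any threshold above that leaves this individual unsatisfied.

1/4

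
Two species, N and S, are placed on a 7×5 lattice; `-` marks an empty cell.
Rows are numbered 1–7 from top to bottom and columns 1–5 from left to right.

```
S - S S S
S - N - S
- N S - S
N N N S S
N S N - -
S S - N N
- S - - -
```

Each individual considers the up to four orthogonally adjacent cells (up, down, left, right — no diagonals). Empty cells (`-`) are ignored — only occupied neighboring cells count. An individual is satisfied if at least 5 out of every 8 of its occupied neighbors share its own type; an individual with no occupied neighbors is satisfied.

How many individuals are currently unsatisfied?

10

(1,1)S 1/1 ok
(1,3)S 1/2 unhappy
(1,4)S 2/2 ok
(1,5)S 2/2 ok
(2,1)S 1/1 ok
(2,3)N 0/2 unhappy
(2,5)S 2/2 ok
(3,2)N 1/2 unhappy
(3,3)S 0/3 unhappy
(3,5)S 2/2 ok
(4,1)N 2/2 ok
(4,2)N 3/4 ok
(4,3)N 2/4 unhappy
(4,4)S 1/2 unhappy
(4,5)S 2/2 ok
(5,1)N 1/3 unhappy
(5,2)S 1/4 unhappy
(5,3)N 1/2 unhappy
(6,1)S 1/2 unhappy
(6,2)S 3/3 ok
(6,4)N 1/1 ok
(6,5)N 1/1 ok
(7,2)S 1/1 ok
Unsatisfied: (1,3), (2,3), (3,2), (3,3), (4,3), (4,4), (5,1), (5,2), (5,3), (6,1) — 10 in total.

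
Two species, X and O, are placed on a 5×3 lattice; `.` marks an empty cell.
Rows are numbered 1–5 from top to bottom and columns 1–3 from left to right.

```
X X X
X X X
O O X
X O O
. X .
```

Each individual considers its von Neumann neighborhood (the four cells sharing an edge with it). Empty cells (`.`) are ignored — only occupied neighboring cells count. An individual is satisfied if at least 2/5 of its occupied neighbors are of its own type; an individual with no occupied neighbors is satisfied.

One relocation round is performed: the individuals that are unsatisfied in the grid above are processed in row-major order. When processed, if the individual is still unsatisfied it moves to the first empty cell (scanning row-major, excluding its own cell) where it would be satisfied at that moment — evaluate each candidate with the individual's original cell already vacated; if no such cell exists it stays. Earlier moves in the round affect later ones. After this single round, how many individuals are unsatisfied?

1

Initially unsatisfied (in order): (3,1), (3,3), (4,1), (5,2).
  (3,1) → (5,3).
  (3,3) → (3,1).
  (4,1): now satisfied by earlier moves; stays.
  (5,2) → (5,1).
Resulting grid:
X X X
X X X
X O .
X O O
X . O
Unsatisfied now: (3,2).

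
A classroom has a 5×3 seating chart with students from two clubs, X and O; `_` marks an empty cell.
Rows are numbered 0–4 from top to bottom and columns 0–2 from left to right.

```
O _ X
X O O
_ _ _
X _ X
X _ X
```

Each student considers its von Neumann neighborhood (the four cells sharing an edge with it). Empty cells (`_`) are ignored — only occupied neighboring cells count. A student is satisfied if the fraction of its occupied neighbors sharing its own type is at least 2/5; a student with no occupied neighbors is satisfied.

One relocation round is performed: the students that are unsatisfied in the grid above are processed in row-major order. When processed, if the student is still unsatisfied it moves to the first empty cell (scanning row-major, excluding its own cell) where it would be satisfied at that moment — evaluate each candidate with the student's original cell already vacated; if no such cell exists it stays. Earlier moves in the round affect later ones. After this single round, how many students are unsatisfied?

0

Initially unsatisfied (in order): (0,0), (0,2), (1,0).
  (0,0) → (0,1).
  (0,2) → (0,0).
  (1,0): now satisfied by earlier moves; stays.
Resulting grid:
X O _
X O O
_ _ _
X _ X
X _ X
All satisfied now.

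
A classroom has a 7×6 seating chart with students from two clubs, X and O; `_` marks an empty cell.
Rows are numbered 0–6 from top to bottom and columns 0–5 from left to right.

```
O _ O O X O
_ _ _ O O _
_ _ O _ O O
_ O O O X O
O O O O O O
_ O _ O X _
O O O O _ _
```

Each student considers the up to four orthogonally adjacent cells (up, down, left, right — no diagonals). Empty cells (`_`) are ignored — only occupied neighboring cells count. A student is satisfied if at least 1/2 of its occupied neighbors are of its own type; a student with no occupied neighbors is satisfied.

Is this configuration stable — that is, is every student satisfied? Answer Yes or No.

Row 0: (0,0)O 0/0 ✓ · (0,2)O 1/1 ✓ · (0,3)O 2/3 ✓ · (0,4)X 0/3 ✗ · (0,5)O 0/1 ✗
Row 1: (1,3)O 2/2 ✓ · (1,4)O 2/3 ✓
Row 2: (2,2)O 1/1 ✓ · (2,4)O 2/3 ✓ · (2,5)O 2/2 ✓
Row 3: (3,1)O 2/2 ✓ · (3,2)O 4/4 ✓ · (3,3)O 2/3 ✓ · (3,4)X 0/4 ✗ · (3,5)O 2/3 ✓
Row 4: (4,0)O 1/1 ✓ · (4,1)O 4/4 ✓ · (4,2)O 3/3 ✓ · (4,3)O 4/4 ✓ · (4,4)O 2/4 ✓ · (4,5)O 2/2 ✓
Row 5: (5,1)O 2/2 ✓ · (5,3)O 2/3 ✓ · (5,4)X 0/2 ✗
Row 6: (6,0)O 1/1 ✓ · (6,1)O 3/3 ✓ · (6,2)O 2/2 ✓ · (6,3)O 2/2 ✓
For instance (0,4) has only 0/3 same-type neighbors, below 1/2.

No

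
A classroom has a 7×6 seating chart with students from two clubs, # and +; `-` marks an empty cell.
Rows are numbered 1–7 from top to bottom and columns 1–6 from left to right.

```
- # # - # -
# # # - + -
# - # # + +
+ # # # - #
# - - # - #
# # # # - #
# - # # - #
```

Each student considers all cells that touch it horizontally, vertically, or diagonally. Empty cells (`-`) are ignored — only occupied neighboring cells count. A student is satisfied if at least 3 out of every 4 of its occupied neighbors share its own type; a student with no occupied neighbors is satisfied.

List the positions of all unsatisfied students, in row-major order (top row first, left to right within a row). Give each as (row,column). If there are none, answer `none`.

(1,5), (2,5), (3,4), (3,5), (3,6), (4,1), (4,6)

(1,2)# 4/4 ✓
(1,3)# 3/3 ✓
(1,5)# 0/1 ✗
(2,1)# 3/3 ✓
(2,2)# 6/6 ✓
(2,3)# 5/5 ✓
(2,5)+ 2/4 ✗
(3,1)# 3/4 ✓
(3,3)# 6/6 ✓
(3,4)# 4/6 ✗
(3,5)+ 2/5 ✗
(3,6)+ 2/3 ✗
(4,1)+ 0/3 ✗
(4,2)# 4/5 ✓
(4,3)# 5/5 ✓
(4,4)# 4/5 ✓
(4,6)# 1/3 ✗
(5,1)# 3/4 ✓
(5,4)# 4/4 ✓
(5,6)# 2/2 ✓
(6,1)# 3/3 ✓
(6,2)# 5/5 ✓
(6,3)# 5/5 ✓
(6,4)# 4/4 ✓
(6,6)# 2/2 ✓
(7,1)# 2/2 ✓
(7,3)# 4/4 ✓
(7,4)# 3/3 ✓
(7,6)# 1/1 ✓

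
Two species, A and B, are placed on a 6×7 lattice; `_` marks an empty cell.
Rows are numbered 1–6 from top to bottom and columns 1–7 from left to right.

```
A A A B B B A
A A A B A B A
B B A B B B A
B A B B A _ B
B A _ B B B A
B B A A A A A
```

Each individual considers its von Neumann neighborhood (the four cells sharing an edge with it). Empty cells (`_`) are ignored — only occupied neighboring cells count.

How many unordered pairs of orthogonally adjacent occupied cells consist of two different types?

Scan each occupied cell's neighbors to the right and below so each pair is counted once.
From row 1: 3 unlike of 13 pairs (running 3/13).
From row 2: 7 unlike of 13 pairs (running 10/26).
From row 3: 7 unlike of 12 pairs (running 17/38).
From row 4: 5 unlike of 9 pairs (running 22/47).
From row 5: 6 unlike of 10 pairs (running 28/57).
From row 6: 1 unlike of 6 pairs (running 29/63).
Total adjacent occupied pairs: 63; unlike-type pairs: 29.

29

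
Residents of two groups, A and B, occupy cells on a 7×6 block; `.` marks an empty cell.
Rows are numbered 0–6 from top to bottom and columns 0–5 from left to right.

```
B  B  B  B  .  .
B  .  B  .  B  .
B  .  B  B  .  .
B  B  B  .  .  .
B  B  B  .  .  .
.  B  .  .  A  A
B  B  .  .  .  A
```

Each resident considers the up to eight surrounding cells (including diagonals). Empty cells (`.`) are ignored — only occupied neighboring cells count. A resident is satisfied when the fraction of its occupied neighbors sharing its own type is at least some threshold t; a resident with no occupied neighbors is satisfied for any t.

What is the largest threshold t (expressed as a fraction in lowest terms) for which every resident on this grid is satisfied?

Row 0: (0,0)B 2/2 · (0,1)B 4/4 · (0,2)B 3/3 · (0,3)B 3/3
Row 1: (1,0)B 3/3 · (1,2)B 5/5 · (1,4)B 2/2
Row 2: (2,0)B 3/3 · (2,2)B 4/4 · (2,3)B 4/4
Row 3: (3,0)B 4/4 · (3,1)B 7/7 · (3,2)B 5/5
Row 4: (4,0)B 4/4 · (4,1)B 6/6 · (4,2)B 4/4
Row 5: (5,1)B 5/5 · (5,4)A 2/2 · (5,5)A 2/2
Row 6: (6,0)B 2/2 · (6,1)B 2/2 · (6,5)A 2/2
The smallest same-type fraction is 2/2 at (0,0), which reduces to 1/1. Any threshold above that leaves this resident unsatisfied.

1/1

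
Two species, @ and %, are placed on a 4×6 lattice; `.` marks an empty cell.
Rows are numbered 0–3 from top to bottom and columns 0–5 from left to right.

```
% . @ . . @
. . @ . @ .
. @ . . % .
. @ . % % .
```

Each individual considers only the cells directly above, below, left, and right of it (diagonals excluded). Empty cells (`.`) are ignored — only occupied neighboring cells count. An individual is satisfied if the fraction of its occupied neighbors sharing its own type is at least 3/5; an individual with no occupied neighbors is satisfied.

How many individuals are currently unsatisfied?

(0,0)% 0/0 ✓
(0,2)@ 1/1 ✓
(0,5)@ 0/0 ✓
(1,2)@ 1/1 ✓
(1,4)@ 0/1 ✗
(2,1)@ 1/1 ✓
(2,4)% 1/2 ✗
(3,1)@ 1/1 ✓
(3,3)% 1/1 ✓
(3,4)% 2/2 ✓
Unsatisfied: (1,4), (2,4) — 2 in total.

2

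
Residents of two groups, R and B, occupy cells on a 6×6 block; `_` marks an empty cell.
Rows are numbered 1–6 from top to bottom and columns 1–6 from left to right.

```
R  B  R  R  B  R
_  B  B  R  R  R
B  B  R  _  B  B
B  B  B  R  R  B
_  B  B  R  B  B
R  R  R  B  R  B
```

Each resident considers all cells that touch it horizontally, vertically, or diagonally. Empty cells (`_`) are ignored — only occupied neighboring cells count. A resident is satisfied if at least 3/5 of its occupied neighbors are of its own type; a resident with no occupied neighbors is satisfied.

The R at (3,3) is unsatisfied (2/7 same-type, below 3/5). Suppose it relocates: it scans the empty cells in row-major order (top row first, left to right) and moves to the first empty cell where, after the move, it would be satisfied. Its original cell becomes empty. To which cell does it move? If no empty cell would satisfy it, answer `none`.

Vacating (3,3). Empty cells in order:
  (2,1): 1/5 same-type → still unsatisfied.
  (3,4): 4/7 same-type → still unsatisfied.
  (5,1): 2/5 same-type → still unsatisfied.

none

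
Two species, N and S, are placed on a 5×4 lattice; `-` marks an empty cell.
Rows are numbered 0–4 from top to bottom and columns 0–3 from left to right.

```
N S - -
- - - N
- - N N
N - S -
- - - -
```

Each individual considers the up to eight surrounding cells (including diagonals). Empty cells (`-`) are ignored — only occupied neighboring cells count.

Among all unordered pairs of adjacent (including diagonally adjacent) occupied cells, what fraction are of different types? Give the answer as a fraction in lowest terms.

Scan each occupied cell's neighbors to the right and below (and the two forward diagonals) so each pair is counted once.
Row 0: N(0,0)–S(0,1)≠  → 1/1 unlike.
Row 1: N(1,3)–N(2,3)= N(1,3)–N(2,2)=  → 0/2 unlike.
Row 2: N(2,2)–N(2,3)= N(2,2)–S(3,2)≠ N(2,3)–S(3,2)≠  → 2/3 unlike.
Total adjacent occupied pairs: 6; unlike-type pairs: 3.
3/6 reduces to 1/2.

1/2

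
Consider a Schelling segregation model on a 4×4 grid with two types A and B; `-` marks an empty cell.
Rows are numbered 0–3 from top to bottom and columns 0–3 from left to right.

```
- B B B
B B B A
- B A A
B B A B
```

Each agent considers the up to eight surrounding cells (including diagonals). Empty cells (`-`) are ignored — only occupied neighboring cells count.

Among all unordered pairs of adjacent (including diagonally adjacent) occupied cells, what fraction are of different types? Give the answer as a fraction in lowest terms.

13/34

Scan each occupied cell's neighbors to the right and below (and the two forward diagonals) so each pair is counted once.
From row 0: 2 unlike of 10 pairs (running 2/10).
From row 1: 4 unlike of 11 pairs (running 6/21).
From row 2: 5 unlike of 10 pairs (running 11/31).
From row 3: 2 unlike of 3 pairs (running 13/34).
Total adjacent occupied pairs: 34; unlike-type pairs: 13.
13/34 is already in lowest terms.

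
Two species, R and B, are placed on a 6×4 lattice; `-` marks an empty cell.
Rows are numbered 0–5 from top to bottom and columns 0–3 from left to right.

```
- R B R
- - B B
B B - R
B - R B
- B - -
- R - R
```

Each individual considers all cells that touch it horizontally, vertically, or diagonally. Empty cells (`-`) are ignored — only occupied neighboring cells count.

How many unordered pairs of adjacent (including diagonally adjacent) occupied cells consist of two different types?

12

Scan each occupied cell's neighbors to the right and below (and the two forward diagonals) so each pair is counted once.
From row 0: 5 unlike of 7 pairs (running 5/7).
From row 1: 2 unlike of 4 pairs (running 7/11).
From row 2: 2 unlike of 6 pairs (running 9/17).
From row 3: 2 unlike of 3 pairs (running 11/20).
From row 4: 1 unlike of 1 pairs (running 12/21).
Total adjacent occupied pairs: 21; unlike-type pairs: 12.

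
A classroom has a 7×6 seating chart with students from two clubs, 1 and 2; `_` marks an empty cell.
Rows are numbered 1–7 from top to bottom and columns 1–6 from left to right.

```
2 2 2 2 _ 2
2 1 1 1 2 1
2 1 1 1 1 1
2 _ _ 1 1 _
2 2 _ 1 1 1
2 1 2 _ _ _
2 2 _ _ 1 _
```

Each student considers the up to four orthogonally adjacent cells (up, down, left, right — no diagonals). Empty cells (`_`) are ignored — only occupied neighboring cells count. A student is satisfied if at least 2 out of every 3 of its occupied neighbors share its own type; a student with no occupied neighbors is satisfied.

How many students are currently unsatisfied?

Row 1: (1,1)2 2/2 ✓ · (1,2)2 2/3 ✓ · (1,3)2 2/3 ✓ · (1,4)2 1/2 ✗ · (1,6)2 0/1 ✗
Row 2: (2,1)2 2/3 ✓ · (2,2)1 2/4 ✗ · (2,3)1 3/4 ✓ · (2,4)1 2/4 ✗ · (2,5)2 0/3 ✗ · (2,6)1 1/3 ✗
Row 3: (3,1)2 2/3 ✓ · (3,2)1 2/3 ✓ · (3,3)1 3/3 ✓ · (3,4)1 4/4 ✓ · (3,5)1 3/4 ✓ · (3,6)1 2/2 ✓
Row 4: (4,1)2 2/2 ✓ · (4,4)1 3/3 ✓ · (4,5)1 3/3 ✓
Row 5: (5,1)2 3/3 ✓ · (5,2)2 1/2 ✗ · (5,4)1 2/2 ✓ · (5,5)1 3/3 ✓ · (5,6)1 1/1 ✓
Row 6: (6,1)2 2/3 ✓ · (6,2)1 0/4 ✗ · (6,3)2 0/1 ✗
Row 7: (7,1)2 2/2 ✓ · (7,2)2 1/2 ✗ · (7,5)1 0/0 ✓
Unsatisfied: (1,4), (1,6), (2,2), (2,4), (2,5), (2,6), (5,2), (6,2), (6,3), (7,2) — 10 in total.

10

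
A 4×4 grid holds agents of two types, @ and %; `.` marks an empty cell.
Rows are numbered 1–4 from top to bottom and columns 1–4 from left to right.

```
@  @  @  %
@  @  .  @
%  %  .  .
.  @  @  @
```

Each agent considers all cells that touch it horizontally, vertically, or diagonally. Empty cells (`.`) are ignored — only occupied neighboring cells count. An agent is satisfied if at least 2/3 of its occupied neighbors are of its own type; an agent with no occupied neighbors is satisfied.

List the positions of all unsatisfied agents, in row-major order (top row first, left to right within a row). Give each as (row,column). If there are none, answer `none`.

(1,4), (2,1), (2,4), (3,1), (3,2), (4,2)

Row 1: (1,1)@ 3/3 satisfied · (1,2)@ 4/4 satisfied · (1,3)@ 3/4 satisfied · (1,4)% 0/2 not
Row 2: (2,1)@ 3/5 not · (2,2)@ 4/6 satisfied · (2,4)@ 1/2 not
Row 3: (3,1)% 1/4 not · (3,2)% 1/5 not
Row 4: (4,2)@ 1/3 not · (4,3)@ 2/3 satisfied · (4,4)@ 1/1 satisfied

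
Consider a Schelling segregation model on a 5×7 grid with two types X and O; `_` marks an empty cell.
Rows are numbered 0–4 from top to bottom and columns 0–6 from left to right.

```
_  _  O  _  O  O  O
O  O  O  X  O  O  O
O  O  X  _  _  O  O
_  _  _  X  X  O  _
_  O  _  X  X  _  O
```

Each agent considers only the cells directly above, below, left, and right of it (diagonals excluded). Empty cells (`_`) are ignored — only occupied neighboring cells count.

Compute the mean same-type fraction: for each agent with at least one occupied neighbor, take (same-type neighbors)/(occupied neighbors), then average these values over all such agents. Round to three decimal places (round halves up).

0.810

(0,2)O 1/1
(0,4)O 2/2
(0,5)O 3/3
(0,6)O 2/2
(1,0)O 2/2
(1,1)O 3/3
(1,2)O 2/4
(1,3)X 0/2
(1,4)O 2/3
(1,5)O 4/4
(1,6)O 3/3
(2,0)O 2/2
(2,1)O 2/3
(2,2)X 0/2
(2,5)O 3/3
(2,6)O 2/2
(3,3)X 2/2
(3,4)X 2/3
(3,5)O 1/2
(4,1)O — no occupied neighbors
(4,3)X 2/2
(4,4)X 2/2
(4,6)O — no occupied neighbors
Sum over 21 agents: 1/1 + 2/2 + 3/3 + 2/2 + 2/2 + 3/3 + 2/4 + 0/2 + 2/3 + 4/4 + 3/3 + 2/2 + 2/3 + 0/2 + 3/3 + 2/2 + 2/2 + 2/3 + 1/2 + 2/2 + 2/2 = 17; mean = 17 ÷ 21 = 17/21 = 0.809523… → 0.810.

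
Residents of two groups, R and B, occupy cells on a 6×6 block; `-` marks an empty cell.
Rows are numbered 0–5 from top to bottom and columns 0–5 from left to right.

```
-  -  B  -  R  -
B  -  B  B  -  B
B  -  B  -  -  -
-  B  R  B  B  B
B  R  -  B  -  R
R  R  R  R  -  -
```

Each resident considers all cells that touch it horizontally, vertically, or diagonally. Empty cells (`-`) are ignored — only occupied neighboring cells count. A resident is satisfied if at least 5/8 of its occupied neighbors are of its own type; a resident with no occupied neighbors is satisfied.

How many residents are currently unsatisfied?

(0,2)B 2/2 ✓
(0,4)R 0/2 ✗
(1,0)B 1/1 ✓
(1,2)B 3/3 ✓
(1,3)B 3/4 ✓
(1,5)B 0/1 ✗
(2,0)B 2/2 ✓
(2,2)B 4/5 ✓
(3,1)B 3/5 ✗
(3,2)R 1/5 ✗
(3,3)B 3/4 ✓
(3,4)B 3/4 ✓
(3,5)B 1/2 ✗
(4,0)B 1/4 ✗
(4,1)R 4/6 ✓
(4,3)B 2/5 ✗
(4,5)R 0/2 ✗
(5,0)R 2/3 ✓
(5,1)R 3/4 ✓
(5,2)R 3/4 ✓
(5,3)R 1/2 ✗
Unsatisfied: (0,4), (1,5), (3,1), (3,2), (3,5), (4,0), (4,3), (4,5), (5,3) — 9 in total.

9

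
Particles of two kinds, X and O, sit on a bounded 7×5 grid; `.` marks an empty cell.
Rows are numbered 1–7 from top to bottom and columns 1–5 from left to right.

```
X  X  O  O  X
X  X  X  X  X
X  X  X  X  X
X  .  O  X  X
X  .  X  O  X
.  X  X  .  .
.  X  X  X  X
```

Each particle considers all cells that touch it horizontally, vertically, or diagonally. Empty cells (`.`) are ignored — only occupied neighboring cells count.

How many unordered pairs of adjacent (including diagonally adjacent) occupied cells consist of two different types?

Scan each occupied cell's neighbors to the right and below (and the two forward diagonals) so each pair is counted once.
Row 1: X(1,1)–X(1,2)= X(1,1)–X(2,1)= X(1,1)–X(2,2)= X(1,2)–O(1,3)≠ X(1,2)–X(2,2)= X(1,2)–X(2,3)= X(1,2)–X(2,1)= O(1,3)–O(1,4)= O(1,3)–X(2,3)≠ O(1,3)–X(2,4)≠ O(1,3)–X(2,2)≠ O(1,4)–X(1,5)≠ O(1,4)–X(2,4)≠ O(1,4)–X(2,5)≠ O(1,4)–X(2,3)≠ X(1,5)–X(2,5)= X(1,5)–X(2,4)=  → 8/17 unlike.
Row 2: X(2,1)–X(2,2)= X(2,1)–X(3,1)= X(2,1)–X(3,2)= X(2,2)–X(2,3)= X(2,2)–X(3,2)= X(2,2)–X(3,3)= X(2,2)–X(3,1)= X(2,3)–X(2,4)= X(2,3)–X(3,3)= X(2,3)–X(3,4)= X(2,3)–X(3,2)= X(2,4)–X(2,5)= X(2,4)–X(3,4)= X(2,4)–X(3,5)= X(2,4)–X(3,3)= X(2,5)–X(3,5)= X(2,5)–X(3,4)=  → 0/17 unlike.
Row 3: X(3,1)–X(3,2)= X(3,1)–X(4,1)= X(3,2)–X(3,3)= X(3,2)–O(4,3)≠ X(3,2)–X(4,1)= X(3,3)–X(3,4)= X(3,3)–O(4,3)≠ X(3,3)–X(4,4)= X(3,4)–X(3,5)= X(3,4)–X(4,4)= X(3,4)–X(4,5)= X(3,4)–O(4,3)≠ X(3,5)–X(4,5)= X(3,5)–X(4,4)=  → 3/14 unlike.
Row 4: X(4,1)–X(5,1)= O(4,3)–X(4,4)≠ O(4,3)–X(5,3)≠ O(4,3)–O(5,4)= X(4,4)–X(4,5)= X(4,4)–O(5,4)≠ X(4,4)–X(5,5)= X(4,4)–X(5,3)= X(4,5)–X(5,5)= X(4,5)–O(5,4)≠  → 4/10 unlike.
Row 5: X(5,1)–X(6,2)= X(5,3)–O(5,4)≠ X(5,3)–X(6,3)= X(5,3)–X(6,2)= O(5,4)–X(5,5)≠ O(5,4)–X(6,3)≠  → 3/6 unlike.
Row 6: X(6,2)–X(6,3)= X(6,2)–X(7,2)= X(6,2)–X(7,3)= X(6,3)–X(7,3)= X(6,3)–X(7,4)= X(6,3)–X(7,2)=  → 0/6 unlike.
Row 7: X(7,2)–X(7,3)= X(7,3)–X(7,4)= X(7,4)–X(7,5)=  → 0/3 unlike.
Total adjacent occupied pairs: 73; unlike-type pairs: 18.

18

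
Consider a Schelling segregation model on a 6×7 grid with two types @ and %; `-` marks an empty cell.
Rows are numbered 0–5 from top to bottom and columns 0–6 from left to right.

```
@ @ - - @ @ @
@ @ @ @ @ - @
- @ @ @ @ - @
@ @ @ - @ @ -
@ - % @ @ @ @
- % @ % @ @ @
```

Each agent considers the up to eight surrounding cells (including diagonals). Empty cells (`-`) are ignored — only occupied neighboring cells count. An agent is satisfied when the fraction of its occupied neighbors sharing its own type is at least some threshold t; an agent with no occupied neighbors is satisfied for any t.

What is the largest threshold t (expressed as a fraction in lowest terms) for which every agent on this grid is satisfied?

(0,0)@ 3/3
(0,1)@ 4/4
(0,4)@ 3/3
(0,5)@ 4/4
(0,6)@ 2/2
(1,0)@ 4/4
(1,1)@ 6/6
(1,2)@ 6/6
(1,3)@ 6/6
(1,4)@ 5/5
(1,6)@ 3/3
(2,1)@ 7/7
(2,2)@ 7/7
(2,3)@ 7/7
(2,4)@ 5/5
(2,6)@ 2/2
(3,0)@ 3/3
(3,1)@ 5/6
(3,2)@ 5/6
(3,4)@ 6/6
(3,5)@ 6/6
(4,0)@ 2/3
(4,2)% 2/6
(4,3)@ 5/7
(4,4)@ 6/7
(4,5)@ 7/7
(4,6)@ 4/4
(5,1)% 1/3
(5,2)@ 1/4
(5,3)% 1/5
(5,4)@ 4/5
(5,5)@ 5/5
(5,6)@ 3/3
The smallest same-type fraction is 1/5 at (5,3), which reduces to 1/5. Any threshold above that leaves this agent unsatisfied.

1/5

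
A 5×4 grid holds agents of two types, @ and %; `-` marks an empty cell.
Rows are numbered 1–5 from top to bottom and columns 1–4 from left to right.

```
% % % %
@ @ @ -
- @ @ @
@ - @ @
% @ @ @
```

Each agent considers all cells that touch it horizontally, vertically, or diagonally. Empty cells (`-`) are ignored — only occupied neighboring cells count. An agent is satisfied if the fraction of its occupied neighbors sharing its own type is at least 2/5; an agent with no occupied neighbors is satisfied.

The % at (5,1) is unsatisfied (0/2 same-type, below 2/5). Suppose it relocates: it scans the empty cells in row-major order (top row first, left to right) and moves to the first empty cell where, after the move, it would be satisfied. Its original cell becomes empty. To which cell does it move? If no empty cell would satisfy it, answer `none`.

Vacating (5,1). Empty cells in order:
  (2,4): 2/5 same-type → satisfied — stop here.

(2,4)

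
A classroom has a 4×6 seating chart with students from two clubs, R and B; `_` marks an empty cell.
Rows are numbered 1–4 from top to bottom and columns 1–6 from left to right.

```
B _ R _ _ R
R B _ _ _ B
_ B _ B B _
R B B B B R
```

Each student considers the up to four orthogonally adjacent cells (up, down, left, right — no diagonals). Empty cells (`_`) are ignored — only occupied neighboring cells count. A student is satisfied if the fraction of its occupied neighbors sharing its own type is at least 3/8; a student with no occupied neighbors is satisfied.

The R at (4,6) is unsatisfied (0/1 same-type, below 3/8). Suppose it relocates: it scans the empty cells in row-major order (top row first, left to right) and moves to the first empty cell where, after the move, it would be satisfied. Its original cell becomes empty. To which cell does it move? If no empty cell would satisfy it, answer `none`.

Vacating (4,6). Empty cells in order:
  (1,2): 1/3 same-type → still unsatisfied.
  (1,4): 1/1 same-type → satisfied — stop here.

(1,4)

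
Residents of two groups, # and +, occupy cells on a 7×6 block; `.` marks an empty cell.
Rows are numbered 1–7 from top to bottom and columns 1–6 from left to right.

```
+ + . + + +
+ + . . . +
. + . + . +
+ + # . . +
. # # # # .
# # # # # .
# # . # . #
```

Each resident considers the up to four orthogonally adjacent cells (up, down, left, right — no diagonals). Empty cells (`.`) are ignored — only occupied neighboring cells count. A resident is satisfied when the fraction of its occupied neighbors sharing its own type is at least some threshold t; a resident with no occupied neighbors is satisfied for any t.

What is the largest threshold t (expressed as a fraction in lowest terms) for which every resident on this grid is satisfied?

Row 1: (1,1)+ 2/2 · (1,2)+ 2/2 · (1,4)+ 1/1 · (1,5)+ 2/2 · (1,6)+ 2/2
Row 2: (2,1)+ 2/2 · (2,2)+ 3/3 · (2,6)+ 2/2
Row 3: (3,2)+ 2/2 · (3,4)+ — no occupied neighbors · (3,6)+ 2/2
Row 4: (4,1)+ 1/1 · (4,2)+ 2/4 · (4,3)# 1/2 · (4,6)+ 1/1
Row 5: (5,2)# 2/3 · (5,3)# 4/4 · (5,4)# 3/3 · (5,5)# 2/2
Row 6: (6,1)# 2/2 · (6,2)# 4/4 · (6,3)# 3/3 · (6,4)# 4/4 · (6,5)# 2/2
Row 7: (7,1)# 2/2 · (7,2)# 2/2 · (7,4)# 1/1 · (7,6)# — no occupied neighbors
The smallest same-type fraction is 2/4 at (4,2), which reduces to 1/2. Any threshold above that leaves this resident unsatisfied.

1/2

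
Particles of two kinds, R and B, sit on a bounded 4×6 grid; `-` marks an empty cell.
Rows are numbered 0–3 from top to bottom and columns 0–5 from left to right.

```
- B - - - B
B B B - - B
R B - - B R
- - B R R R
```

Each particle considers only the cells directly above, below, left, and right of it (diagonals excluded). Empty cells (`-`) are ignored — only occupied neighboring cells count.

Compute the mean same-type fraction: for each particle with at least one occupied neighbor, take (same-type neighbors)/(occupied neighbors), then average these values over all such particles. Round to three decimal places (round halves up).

0.571

Row 0: (0,1)B 1/1 · (0,5)B 1/1
Row 1: (1,0)B 1/2 · (1,1)B 4/4 · (1,2)B 1/1 · (1,5)B 1/2
Row 2: (2,0)R 0/2 · (2,1)B 1/2 · (2,4)B 0/2 · (2,5)R 1/3
Row 3: (3,2)B 0/1 · (3,3)R 1/2 · (3,4)R 2/3 · (3,5)R 2/2
Sum over 14 particles: 1/1 + 1/1 + 1/2 + 4/4 + 1/1 + 1/2 + 0/2 + 1/2 + 0/2 + 1/3 + 0/1 + 1/2 + 2/3 + 2/2 = 8; mean = 8 ÷ 14 = 4/7 = 0.571428… → 0.571.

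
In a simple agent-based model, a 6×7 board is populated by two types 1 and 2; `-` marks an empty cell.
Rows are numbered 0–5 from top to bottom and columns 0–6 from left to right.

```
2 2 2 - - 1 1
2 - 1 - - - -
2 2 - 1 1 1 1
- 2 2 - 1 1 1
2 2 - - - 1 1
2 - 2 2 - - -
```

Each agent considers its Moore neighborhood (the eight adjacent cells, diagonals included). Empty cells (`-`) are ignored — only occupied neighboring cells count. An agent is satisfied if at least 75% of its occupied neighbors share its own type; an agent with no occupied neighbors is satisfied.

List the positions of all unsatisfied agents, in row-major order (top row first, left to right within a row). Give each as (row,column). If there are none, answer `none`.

Row 0: (0,0)2 2/2 satisfied · (0,1)2 3/4 satisfied · (0,2)2 1/2 not · (0,5)1 1/1 satisfied · (0,6)1 1/1 satisfied
Row 1: (1,0)2 4/4 satisfied · (1,2)1 1/4 not
Row 2: (2,0)2 3/3 satisfied · (2,1)2 4/5 satisfied · (2,3)1 3/4 satisfied · (2,4)1 4/4 satisfied · (2,5)1 5/5 satisfied · (2,6)1 3/3 satisfied
Row 3: (3,1)2 5/5 satisfied · (3,2)2 3/4 satisfied · (3,4)1 5/5 satisfied · (3,5)1 7/7 satisfied · (3,6)1 5/5 satisfied
Row 4: (4,0)2 3/3 satisfied · (4,1)2 5/5 satisfied · (4,5)1 4/4 satisfied · (4,6)1 3/3 satisfied
Row 5: (5,0)2 2/2 satisfied · (5,2)2 2/2 satisfied · (5,3)2 1/1 satisfied

(0,2), (1,2)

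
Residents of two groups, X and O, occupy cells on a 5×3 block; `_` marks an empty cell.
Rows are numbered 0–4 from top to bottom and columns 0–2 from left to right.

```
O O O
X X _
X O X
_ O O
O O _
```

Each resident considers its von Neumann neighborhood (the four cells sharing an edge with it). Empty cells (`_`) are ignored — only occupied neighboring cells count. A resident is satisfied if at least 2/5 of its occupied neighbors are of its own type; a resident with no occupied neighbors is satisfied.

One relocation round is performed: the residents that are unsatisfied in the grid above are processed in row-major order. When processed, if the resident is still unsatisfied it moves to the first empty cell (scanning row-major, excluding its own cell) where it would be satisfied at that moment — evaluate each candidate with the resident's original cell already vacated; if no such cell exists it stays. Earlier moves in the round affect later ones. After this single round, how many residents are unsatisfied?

0

Initially unsatisfied (in order): (1,1), (2,1), (2,2).
  (1,1) → (1,2).
  (2,1) → (3,0).
  (2,2): now satisfied by earlier moves; stays.
Resulting grid:
O O O
X _ X
X _ X
O O O
O O _
All satisfied now.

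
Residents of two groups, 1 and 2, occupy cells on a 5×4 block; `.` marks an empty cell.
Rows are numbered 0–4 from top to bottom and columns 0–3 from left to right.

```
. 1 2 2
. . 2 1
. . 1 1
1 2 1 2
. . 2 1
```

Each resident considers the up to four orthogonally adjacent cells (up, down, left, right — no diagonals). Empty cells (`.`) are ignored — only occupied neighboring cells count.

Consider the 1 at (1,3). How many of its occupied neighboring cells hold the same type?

1

Occupied neighbors of (1,3): (0,3)=2, (2,3)=1, (1,2)=2.
Same type (1): 1 of 3.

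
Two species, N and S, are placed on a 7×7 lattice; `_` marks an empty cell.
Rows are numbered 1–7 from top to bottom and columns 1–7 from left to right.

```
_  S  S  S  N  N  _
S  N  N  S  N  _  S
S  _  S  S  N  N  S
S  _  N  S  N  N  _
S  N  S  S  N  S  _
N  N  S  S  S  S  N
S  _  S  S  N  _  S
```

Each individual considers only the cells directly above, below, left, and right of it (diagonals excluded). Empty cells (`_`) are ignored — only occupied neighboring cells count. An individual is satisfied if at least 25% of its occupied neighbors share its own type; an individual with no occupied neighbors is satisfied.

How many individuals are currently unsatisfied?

Row 1: (1,2)S 1/2 ok · (1,3)S 2/3 ok · (1,4)S 2/3 ok · (1,5)N 2/3 ok · (1,6)N 1/1 ok
Row 2: (2,1)S 1/2 ok · (2,2)N 1/3 ok · (2,3)N 1/4 ok · (2,4)S 2/4 ok · (2,5)N 2/3 ok · (2,7)S 1/1 ok
Row 3: (3,1)S 2/2 ok · (3,3)S 1/3 ok · (3,4)S 3/4 ok · (3,5)N 3/4 ok · (3,6)N 2/3 ok · (3,7)S 1/2 ok
Row 4: (4,1)S 2/2 ok · (4,3)N 0/3 unhappy · (4,4)S 2/4 ok · (4,5)N 3/4 ok · (4,6)N 2/3 ok
Row 5: (5,1)S 1/3 ok · (5,2)N 1/3 ok · (5,3)S 2/4 ok · (5,4)S 3/4 ok · (5,5)N 1/4 ok · (5,6)S 1/3 ok
Row 6: (6,1)N 1/3 ok · (6,2)N 2/3 ok · (6,3)S 3/4 ok · (6,4)S 4/4 ok · (6,5)S 2/4 ok · (6,6)S 2/3 ok · (6,7)N 0/2 unhappy
Row 7: (7,1)S 0/1 unhappy · (7,3)S 2/2 ok · (7,4)S 2/3 ok · (7,5)N 0/2 unhappy · (7,7)S 0/1 unhappy
Unsatisfied: (4,3), (6,7), (7,1), (7,5), (7,7) — 5 in total.

5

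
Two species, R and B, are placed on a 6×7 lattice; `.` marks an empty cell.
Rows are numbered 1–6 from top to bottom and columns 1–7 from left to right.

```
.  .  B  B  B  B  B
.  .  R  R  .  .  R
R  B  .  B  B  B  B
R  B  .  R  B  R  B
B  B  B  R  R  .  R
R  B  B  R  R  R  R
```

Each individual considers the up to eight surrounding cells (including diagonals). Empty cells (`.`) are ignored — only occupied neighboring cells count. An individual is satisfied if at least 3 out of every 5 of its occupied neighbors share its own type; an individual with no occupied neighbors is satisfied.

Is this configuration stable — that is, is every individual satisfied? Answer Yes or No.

(1,3)B 1/3 not
(1,4)B 2/4 not
(1,5)B 2/3 satisfied
(1,6)B 2/3 satisfied
(1,7)B 1/2 not
(2,3)R 1/5 not
(2,4)R 1/6 not
(2,7)R 0/4 not
(3,1)R 1/3 not
(3,2)B 1/4 not
(3,4)B 2/5 not
(3,5)B 3/6 not
(3,6)B 4/6 satisfied
(3,7)B 2/4 not
(4,1)R 1/5 not
(4,2)B 4/6 satisfied
(4,4)R 2/6 not
(4,5)B 3/7 not
(4,6)R 2/7 not
(4,7)B 2/4 not
(5,1)B 3/5 satisfied
(5,2)B 5/7 satisfied
(5,3)B 4/7 not
(5,4)R 4/7 not
(5,5)R 6/7 satisfied
(5,7)R 3/4 satisfied
(6,1)R 0/3 not
(6,2)B 4/5 satisfied
(6,3)B 3/5 satisfied
(6,4)R 3/5 satisfied
(6,5)R 4/4 satisfied
(6,6)R 4/4 satisfied
(6,7)R 2/2 satisfied
For instance (1,3) has only 1/3 same-type neighbors, below 3/5.

No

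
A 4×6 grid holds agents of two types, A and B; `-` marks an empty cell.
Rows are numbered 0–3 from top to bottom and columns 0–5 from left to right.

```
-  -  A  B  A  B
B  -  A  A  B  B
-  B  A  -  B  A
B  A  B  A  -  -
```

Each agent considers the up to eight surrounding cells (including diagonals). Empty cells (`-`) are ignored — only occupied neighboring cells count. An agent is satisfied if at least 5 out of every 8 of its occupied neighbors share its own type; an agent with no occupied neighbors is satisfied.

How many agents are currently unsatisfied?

13

Row 0: (0,2)A 2/3 ok · (0,3)B 1/5 unhappy · (0,4)A 1/5 unhappy · (0,5)B 2/3 ok
Row 1: (1,0)B 1/1 ok · (1,2)A 3/5 unhappy · (1,3)A 4/7 unhappy · (1,4)B 4/7 unhappy · (1,5)B 3/5 unhappy
Row 2: (2,1)B 3/6 unhappy · (2,2)A 4/6 ok · (2,4)B 2/5 unhappy · (2,5)A 0/3 unhappy
Row 3: (3,0)B 1/2 unhappy · (3,1)A 1/4 unhappy · (3,2)B 1/4 unhappy · (3,3)A 1/3 unhappy
Unsatisfied: (0,3), (0,4), (1,2), (1,3), (1,4), (1,5), (2,1), (2,4), (2,5), (3,0), (3,1), (3,2), (3,3) — 13 in total.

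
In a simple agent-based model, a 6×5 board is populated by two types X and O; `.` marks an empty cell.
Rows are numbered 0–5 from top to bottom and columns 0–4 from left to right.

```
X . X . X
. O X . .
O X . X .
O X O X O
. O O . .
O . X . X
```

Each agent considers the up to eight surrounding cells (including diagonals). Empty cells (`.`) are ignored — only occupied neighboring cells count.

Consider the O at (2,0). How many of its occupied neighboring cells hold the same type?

2

Occupied neighbors of (2,0): (1,1)=O, (2,1)=X, (3,0)=O, (3,1)=X.
Same type (O): 2 of 4.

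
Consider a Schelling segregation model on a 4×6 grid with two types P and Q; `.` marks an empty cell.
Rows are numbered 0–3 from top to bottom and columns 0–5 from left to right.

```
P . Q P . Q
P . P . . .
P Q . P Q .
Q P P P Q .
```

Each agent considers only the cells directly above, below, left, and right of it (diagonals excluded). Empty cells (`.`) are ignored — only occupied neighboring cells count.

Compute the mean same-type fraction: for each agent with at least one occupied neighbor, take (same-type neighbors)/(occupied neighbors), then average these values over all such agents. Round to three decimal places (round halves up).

Row 0: (0,0)P 1/1 · (0,2)Q 0/2 · (0,3)P 0/1 · (0,5)Q — no occupied neighbors
Row 1: (1,0)P 2/2 · (1,2)P 0/1
Row 2: (2,0)P 1/3 · (2,1)Q 0/2 · (2,3)P 1/2 · (2,4)Q 1/2
Row 3: (3,0)Q 0/2 · (3,1)P 1/3 · (3,2)P 2/2 · (3,3)P 2/3 · (3,4)Q 1/2
Sum over 14 agents: 1/1 + 0/2 + 0/1 + 2/2 + 0/1 + 1/3 + 0/2 + 1/2 + 1/2 + 0/2 + 1/3 + 2/2 + 2/3 + 1/2 = 35/6; mean = 35/6 ÷ 14 = 5/12 = 0.416666… → 0.417.

0.417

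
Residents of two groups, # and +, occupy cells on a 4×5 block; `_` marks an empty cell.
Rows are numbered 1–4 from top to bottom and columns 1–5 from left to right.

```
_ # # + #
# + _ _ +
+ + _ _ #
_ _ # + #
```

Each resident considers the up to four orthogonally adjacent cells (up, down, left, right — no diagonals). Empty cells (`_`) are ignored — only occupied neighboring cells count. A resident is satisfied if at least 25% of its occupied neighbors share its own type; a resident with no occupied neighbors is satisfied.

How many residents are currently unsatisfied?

(1,2)# 1/2 ✓
(1,3)# 1/2 ✓
(1,4)+ 0/2 ✗
(1,5)# 0/2 ✗
(2,1)# 0/2 ✗
(2,2)+ 1/3 ✓
(2,5)+ 0/2 ✗
(3,1)+ 1/2 ✓
(3,2)+ 2/2 ✓
(3,5)# 1/2 ✓
(4,3)# 0/1 ✗
(4,4)+ 0/2 ✗
(4,5)# 1/2 ✓
Unsatisfied: (1,4), (1,5), (2,1), (2,5), (4,3), (4,4) — 6 in total.

6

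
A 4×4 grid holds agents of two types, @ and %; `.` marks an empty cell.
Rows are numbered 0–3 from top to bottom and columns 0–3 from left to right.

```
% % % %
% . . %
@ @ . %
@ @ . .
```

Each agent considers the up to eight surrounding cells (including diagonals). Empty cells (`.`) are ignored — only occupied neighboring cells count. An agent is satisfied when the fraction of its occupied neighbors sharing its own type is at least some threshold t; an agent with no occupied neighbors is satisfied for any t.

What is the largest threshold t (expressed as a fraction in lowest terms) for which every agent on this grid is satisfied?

1/2

(0,0)% 2/2
(0,1)% 3/3
(0,2)% 3/3
(0,3)% 2/2
(1,0)% 2/4
(1,3)% 3/3
(2,0)@ 3/4
(2,1)@ 3/4
(2,3)% 1/1
(3,0)@ 3/3
(3,1)@ 3/3
The smallest same-type fraction is 2/4 at (1,0), which reduces to 1/2. Any threshold above that leaves this agent unsatisfied.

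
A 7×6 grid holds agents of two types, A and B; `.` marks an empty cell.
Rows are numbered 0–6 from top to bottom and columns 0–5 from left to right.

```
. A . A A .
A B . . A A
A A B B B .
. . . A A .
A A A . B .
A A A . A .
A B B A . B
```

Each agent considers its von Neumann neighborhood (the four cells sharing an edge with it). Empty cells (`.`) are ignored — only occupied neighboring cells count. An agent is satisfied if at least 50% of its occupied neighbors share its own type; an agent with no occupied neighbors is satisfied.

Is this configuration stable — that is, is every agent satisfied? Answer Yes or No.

No

(0,1)A 0/1 ✗
(0,3)A 1/1 ✓
(0,4)A 2/2 ✓
(1,0)A 1/2 ✓
(1,1)B 0/3 ✗
(1,4)A 2/3 ✓
(1,5)A 1/1 ✓
(2,0)A 2/2 ✓
(2,1)A 1/3 ✗
(2,2)B 1/2 ✓
(2,3)B 2/3 ✓
(2,4)B 1/3 ✗
(3,3)A 1/2 ✓
(3,4)A 1/3 ✗
(4,0)A 2/2 ✓
(4,1)A 3/3 ✓
(4,2)A 2/2 ✓
(4,4)B 0/2 ✗
(5,0)A 3/3 ✓
(5,1)A 3/4 ✓
(5,2)A 2/3 ✓
(5,4)A 0/1 ✗
(6,0)A 1/2 ✓
(6,1)B 1/3 ✗
(6,2)B 1/3 ✗
(6,3)A 0/1 ✗
(6,5)B 0/0 ✓
For instance (0,1) has only 0/1 same-type neighbors, below 1/2.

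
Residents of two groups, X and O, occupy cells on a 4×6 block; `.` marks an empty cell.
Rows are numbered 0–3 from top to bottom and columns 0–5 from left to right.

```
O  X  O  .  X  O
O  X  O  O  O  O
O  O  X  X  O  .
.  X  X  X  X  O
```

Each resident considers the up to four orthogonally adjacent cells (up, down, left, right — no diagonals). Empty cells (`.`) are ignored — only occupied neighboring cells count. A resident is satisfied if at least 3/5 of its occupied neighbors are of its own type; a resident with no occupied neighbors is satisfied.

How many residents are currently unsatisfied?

(0,0)O 1/2 unhappy
(0,1)X 1/3 unhappy
(0,2)O 1/2 unhappy
(0,4)X 0/2 unhappy
(0,5)O 1/2 unhappy
(1,0)O 2/3 ok
(1,1)X 1/4 unhappy
(1,2)O 2/4 unhappy
(1,3)O 2/3 ok
(1,4)O 3/4 ok
(1,5)O 2/2 ok
(2,0)O 2/2 ok
(2,1)O 1/4 unhappy
(2,2)X 2/4 unhappy
(2,3)X 2/4 unhappy
(2,4)O 1/3 unhappy
(3,1)X 1/2 unhappy
(3,2)X 3/3 ok
(3,3)X 3/3 ok
(3,4)X 1/3 unhappy
(3,5)O 0/1 unhappy
Unsatisfied: (0,0), (0,1), (0,2), (0,4), (0,5), (1,1), (1,2), (2,1), (2,2), (2,3), (2,4), (3,1), (3,4), (3,5) — 14 in total.

14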